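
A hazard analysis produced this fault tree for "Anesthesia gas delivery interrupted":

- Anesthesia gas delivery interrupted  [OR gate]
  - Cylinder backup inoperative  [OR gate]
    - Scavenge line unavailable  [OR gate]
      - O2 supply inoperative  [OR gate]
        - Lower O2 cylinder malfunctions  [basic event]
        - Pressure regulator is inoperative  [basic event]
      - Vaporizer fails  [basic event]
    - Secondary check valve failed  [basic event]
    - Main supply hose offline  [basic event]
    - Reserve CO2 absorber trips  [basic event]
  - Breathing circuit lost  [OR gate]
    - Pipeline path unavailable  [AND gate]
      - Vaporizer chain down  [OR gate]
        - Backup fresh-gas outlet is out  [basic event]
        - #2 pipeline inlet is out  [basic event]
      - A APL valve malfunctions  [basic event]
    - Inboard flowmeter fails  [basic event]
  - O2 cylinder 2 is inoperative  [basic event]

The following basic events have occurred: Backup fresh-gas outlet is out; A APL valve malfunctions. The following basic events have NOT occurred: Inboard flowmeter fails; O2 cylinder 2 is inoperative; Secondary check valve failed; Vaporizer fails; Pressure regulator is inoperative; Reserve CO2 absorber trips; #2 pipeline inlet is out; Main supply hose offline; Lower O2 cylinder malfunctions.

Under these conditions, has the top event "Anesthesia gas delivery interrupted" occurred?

Yes

O2 supply inoperative [OR]: Lower O2 cylinder malfunctions=not, Pressure regulator is inoperative=not → no input occurs → does not occur.
Scavenge line unavailable [OR]: O2 supply inoperative=not, Vaporizer fails=not → no input occurs → does not occur.
Cylinder backup inoperative [OR]: Scavenge line unavailable=not, Secondary check valve failed=not, Main supply hose offline=not, Reserve CO2 absorber trips=not → no input occurs → does not occur.
Vaporizer chain down [OR]: Backup fresh-gas outlet is out=occurs, #2 pipeline inlet is out=not → at least one input occurs → occurs.
Pipeline path unavailable [AND]: Vaporizer chain down=occurs, A APL valve malfunctions=occurs → all inputs occur → occurs.
Breathing circuit lost [OR]: Pipeline path unavailable=occurs, Inboard flowmeter fails=not → at least one input occurs → occurs.
Anesthesia gas delivery interrupted [OR]: Cylinder backup inoperative=not, Breathing circuit lost=occurs, O2 cylinder 2 is inoperative=not → at least one input occurs → occurs.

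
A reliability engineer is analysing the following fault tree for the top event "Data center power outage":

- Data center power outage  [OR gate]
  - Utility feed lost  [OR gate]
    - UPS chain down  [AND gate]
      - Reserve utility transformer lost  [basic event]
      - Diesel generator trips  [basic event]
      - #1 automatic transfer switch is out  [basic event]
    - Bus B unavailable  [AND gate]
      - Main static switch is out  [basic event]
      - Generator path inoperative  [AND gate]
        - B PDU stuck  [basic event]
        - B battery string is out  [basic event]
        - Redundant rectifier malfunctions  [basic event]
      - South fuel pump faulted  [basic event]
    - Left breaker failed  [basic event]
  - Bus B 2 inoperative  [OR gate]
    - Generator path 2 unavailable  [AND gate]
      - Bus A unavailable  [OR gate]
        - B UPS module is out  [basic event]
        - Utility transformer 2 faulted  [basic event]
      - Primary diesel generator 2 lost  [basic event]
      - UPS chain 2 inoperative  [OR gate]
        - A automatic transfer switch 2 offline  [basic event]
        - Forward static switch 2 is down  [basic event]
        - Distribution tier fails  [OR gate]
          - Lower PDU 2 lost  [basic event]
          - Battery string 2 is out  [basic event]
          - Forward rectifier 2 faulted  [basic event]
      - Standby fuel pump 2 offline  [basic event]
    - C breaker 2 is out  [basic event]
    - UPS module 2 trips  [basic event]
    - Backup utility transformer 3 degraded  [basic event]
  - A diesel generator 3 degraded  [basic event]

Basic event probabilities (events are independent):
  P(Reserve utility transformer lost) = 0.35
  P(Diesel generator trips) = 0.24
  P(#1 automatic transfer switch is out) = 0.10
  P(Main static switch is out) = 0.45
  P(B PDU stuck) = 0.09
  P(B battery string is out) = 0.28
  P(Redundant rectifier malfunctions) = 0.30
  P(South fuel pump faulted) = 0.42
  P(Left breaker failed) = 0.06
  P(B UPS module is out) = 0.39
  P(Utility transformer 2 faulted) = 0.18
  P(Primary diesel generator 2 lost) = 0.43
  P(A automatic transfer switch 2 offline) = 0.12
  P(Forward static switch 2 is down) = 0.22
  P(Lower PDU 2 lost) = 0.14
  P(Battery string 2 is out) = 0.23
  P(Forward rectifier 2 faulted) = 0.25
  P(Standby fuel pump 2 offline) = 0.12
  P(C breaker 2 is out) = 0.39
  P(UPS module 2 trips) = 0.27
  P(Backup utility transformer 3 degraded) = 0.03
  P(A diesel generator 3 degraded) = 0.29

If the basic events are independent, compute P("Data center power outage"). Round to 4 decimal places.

0.7194

P(UPS chain down) [AND] = 0.35 × 0.24 × 0.10 = 0.008400
P(Generator path inoperative) [AND] = 0.09 × 0.28 × 0.30 = 0.007560
P(Bus B unavailable) [AND] = 0.45 × 0.007560 × 0.42 = 0.001429
P(Utility feed lost) [OR] = 1 − (1−0.008400) × (1−0.001429) × (1−0.06) = 0.069228
P(Bus A unavailable) [OR] = 1 − (1−0.39) × (1−0.18) = 0.499800
P(Distribution tier fails) [OR] = 1 − (1−0.14) × (1−0.23) × (1−0.25) = 0.503350
P(UPS chain 2 inoperative) [OR] = 1 − (1−0.12) × (1−0.22) × (1−0.503350) = 0.659099
P(Generator path 2 unavailable) [AND] = 0.499800 × 0.43 × 0.659099 × 0.12 = 0.016998
P(Bus B 2 inoperative) [OR] = 1 − (1−0.016998) × (1−0.39) × (1−0.27) × (1−0.03) = 0.575401
P(Data center power outage) [OR] = 1 − (1−0.069228) × (1−0.575401) × (1−0.29) = 0.719405
Rounded to 4 decimal places: P(Data center power outage) ≈ 0.7194.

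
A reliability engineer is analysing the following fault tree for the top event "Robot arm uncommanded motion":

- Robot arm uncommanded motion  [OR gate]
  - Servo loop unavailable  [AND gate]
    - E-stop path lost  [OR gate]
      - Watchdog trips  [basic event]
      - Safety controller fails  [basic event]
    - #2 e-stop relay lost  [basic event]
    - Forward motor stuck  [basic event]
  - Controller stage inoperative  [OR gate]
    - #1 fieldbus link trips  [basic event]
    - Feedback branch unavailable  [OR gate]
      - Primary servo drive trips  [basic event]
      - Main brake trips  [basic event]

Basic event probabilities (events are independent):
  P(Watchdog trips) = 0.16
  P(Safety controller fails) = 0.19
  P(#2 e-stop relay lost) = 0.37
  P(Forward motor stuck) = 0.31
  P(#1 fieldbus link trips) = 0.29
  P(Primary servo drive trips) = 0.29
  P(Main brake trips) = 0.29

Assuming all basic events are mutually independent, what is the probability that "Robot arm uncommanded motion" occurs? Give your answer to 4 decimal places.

0.6552

P(E-stop path lost) [OR] = 1 − (1−0.16) × (1−0.19) = 0.319600
P(Servo loop unavailable) [AND] = 0.319600 × 0.37 × 0.31 = 0.036658
P(Feedback branch unavailable) [OR] = 1 − (1−0.29) × (1−0.29) = 0.495900
P(Controller stage inoperative) [OR] = 1 − (1−0.29) × (1−0.495900) = 0.642089
P(Robot arm uncommanded motion) [OR] = 1 − (1−0.036658) × (1−0.642089) = 0.655209
Rounded to 4 decimal places: P(Robot arm uncommanded motion) ≈ 0.6552.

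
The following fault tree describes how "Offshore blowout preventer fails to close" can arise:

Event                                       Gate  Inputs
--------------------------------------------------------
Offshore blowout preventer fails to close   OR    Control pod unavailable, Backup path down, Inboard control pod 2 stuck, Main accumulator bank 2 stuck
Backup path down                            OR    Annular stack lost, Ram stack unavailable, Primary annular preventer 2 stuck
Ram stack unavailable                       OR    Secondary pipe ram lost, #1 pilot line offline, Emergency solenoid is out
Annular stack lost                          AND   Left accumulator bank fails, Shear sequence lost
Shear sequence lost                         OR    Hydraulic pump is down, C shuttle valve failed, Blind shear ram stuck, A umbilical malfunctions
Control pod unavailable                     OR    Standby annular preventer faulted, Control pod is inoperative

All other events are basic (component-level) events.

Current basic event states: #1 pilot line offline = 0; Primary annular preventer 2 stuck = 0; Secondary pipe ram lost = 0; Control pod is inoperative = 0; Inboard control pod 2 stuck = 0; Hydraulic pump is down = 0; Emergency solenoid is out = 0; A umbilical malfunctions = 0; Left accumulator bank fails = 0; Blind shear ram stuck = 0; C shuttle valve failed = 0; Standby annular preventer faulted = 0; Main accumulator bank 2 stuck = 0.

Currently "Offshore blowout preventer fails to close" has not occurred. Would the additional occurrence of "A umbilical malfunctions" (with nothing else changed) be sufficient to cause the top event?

No

Counterfactual: set "A umbilical malfunctions" to occurred.
Control pod unavailable [OR]: Standby annular preventer faulted=not, Control pod is inoperative=not → no input occurs → does not occur.
Shear sequence lost [OR]: Hydraulic pump is down=not, C shuttle valve failed=not, Blind shear ram stuck=not, A umbilical malfunctions=occurs → at least one input occurs → occurs.
Annular stack lost [AND]: Left accumulator bank fails=not, Shear sequence lost=occurs → not all inputs occur → does not occur.
Ram stack unavailable [OR]: Secondary pipe ram lost=not, #1 pilot line offline=not, Emergency solenoid is out=not → no input occurs → does not occur.
Backup path down [OR]: Annular stack lost=not, Ram stack unavailable=not, Primary annular preventer 2 stuck=not → no input occurs → does not occur.
Offshore blowout preventer fails to close [OR]: Control pod unavailable=not, Backup path down=not, Inboard control pod 2 stuck=not, Main accumulator bank 2 stuck=not → no input occurs → does not occur.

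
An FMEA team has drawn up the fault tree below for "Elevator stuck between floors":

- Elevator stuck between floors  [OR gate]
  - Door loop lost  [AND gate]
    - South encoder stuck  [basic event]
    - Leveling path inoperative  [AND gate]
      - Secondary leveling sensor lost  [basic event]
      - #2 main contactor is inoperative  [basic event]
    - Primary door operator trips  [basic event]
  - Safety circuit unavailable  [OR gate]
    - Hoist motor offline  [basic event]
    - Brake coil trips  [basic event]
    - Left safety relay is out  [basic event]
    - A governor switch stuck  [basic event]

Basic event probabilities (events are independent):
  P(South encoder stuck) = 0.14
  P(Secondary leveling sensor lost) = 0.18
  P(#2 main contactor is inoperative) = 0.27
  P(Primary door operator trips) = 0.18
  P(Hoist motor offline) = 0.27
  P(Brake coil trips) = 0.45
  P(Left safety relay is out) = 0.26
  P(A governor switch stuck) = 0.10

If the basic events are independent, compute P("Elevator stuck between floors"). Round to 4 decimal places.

0.7329

P(Leveling path inoperative) [AND] = 0.18 × 0.27 = 0.048600
P(Door loop lost) [AND] = 0.14 × 0.048600 × 0.18 = 0.001225
P(Safety circuit unavailable) [OR] = 1 − (1−0.27) × (1−0.45) × (1−0.26) × (1−0.10) = 0.732601
P(Elevator stuck between floors) [OR] = 1 − (1−0.001225) × (1−0.732601) = 0.732929
Rounded to 4 decimal places: P(Elevator stuck between floors) ≈ 0.7329.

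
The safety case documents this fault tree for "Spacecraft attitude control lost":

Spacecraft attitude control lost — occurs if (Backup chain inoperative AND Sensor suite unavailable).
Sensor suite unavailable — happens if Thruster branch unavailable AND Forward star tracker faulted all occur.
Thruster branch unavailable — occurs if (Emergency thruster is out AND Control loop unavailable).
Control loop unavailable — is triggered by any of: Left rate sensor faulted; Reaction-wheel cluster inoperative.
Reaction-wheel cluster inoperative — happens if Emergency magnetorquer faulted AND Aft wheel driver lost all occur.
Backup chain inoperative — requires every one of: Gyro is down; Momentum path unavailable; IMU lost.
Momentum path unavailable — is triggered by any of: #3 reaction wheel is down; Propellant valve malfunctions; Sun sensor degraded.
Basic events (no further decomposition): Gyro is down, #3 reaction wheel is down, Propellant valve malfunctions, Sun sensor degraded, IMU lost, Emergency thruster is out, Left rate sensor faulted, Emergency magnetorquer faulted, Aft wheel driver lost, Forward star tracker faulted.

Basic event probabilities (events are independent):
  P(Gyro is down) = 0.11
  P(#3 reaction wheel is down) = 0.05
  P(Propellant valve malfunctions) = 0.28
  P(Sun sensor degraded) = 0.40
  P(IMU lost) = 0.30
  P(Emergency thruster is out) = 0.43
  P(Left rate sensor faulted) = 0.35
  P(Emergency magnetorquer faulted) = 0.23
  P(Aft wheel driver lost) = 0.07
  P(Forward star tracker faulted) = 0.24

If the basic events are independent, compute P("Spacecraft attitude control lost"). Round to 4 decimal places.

0.0007

P(Momentum path unavailable) [OR] = 1 − (1−0.05) × (1−0.28) × (1−0.40) = 0.589600
P(Backup chain inoperative) [AND] = 0.11 × 0.589600 × 0.30 = 0.019457
P(Reaction-wheel cluster inoperative) [AND] = 0.23 × 0.07 = 0.016100
P(Control loop unavailable) [OR] = 1 − (1−0.35) × (1−0.016100) = 0.360465
P(Thruster branch unavailable) [AND] = 0.43 × 0.360465 = 0.155000
P(Sensor suite unavailable) [AND] = 0.155000 × 0.24 = 0.037200
P(Spacecraft attitude control lost) [AND] = 0.019457 × 0.037200 = 0.000724
Rounded to 4 decimal places: P(Spacecraft attitude control lost) ≈ 0.0007.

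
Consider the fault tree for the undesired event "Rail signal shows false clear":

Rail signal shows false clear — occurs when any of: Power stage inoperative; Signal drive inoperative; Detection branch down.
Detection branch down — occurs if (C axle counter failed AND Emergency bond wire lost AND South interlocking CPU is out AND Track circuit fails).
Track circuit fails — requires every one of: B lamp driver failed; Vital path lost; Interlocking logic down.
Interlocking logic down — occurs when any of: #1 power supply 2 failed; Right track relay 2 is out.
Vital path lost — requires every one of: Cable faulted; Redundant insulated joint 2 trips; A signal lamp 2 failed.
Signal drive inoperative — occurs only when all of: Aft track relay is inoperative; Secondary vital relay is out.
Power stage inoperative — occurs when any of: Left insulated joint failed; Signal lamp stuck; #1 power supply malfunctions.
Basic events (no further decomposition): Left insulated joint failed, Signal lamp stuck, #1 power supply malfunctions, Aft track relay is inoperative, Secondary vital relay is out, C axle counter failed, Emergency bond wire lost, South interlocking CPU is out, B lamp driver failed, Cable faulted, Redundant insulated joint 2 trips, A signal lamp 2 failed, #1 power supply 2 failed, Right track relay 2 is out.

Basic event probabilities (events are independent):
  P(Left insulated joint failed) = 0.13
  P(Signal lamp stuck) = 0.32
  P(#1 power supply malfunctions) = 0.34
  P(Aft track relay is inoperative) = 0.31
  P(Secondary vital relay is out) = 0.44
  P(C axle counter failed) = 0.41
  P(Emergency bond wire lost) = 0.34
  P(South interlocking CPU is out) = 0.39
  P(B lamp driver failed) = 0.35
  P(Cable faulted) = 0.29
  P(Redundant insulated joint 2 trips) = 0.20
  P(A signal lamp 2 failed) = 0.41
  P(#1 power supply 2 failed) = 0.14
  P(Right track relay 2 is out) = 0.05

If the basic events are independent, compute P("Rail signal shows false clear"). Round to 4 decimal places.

P(Power stage inoperative) [OR] = 1 − (1−0.13) × (1−0.32) × (1−0.34) = 0.609544
P(Signal drive inoperative) [AND] = 0.31 × 0.44 = 0.136400
P(Vital path lost) [AND] = 0.29 × 0.20 × 0.41 = 0.023780
P(Interlocking logic down) [OR] = 1 − (1−0.14) × (1−0.05) = 0.183000
P(Track circuit fails) [AND] = 0.35 × 0.023780 × 0.183000 = 0.001523
P(Detection branch down) [AND] = 0.41 × 0.34 × 0.39 × 0.001523 = 0.000083
P(Rail signal shows false clear) [OR] = 1 − (1−0.609544) × (1−0.136400) × (1−0.000083) = 0.662830
Rounded to 4 decimal places: P(Rail signal shows false clear) ≈ 0.6628.

0.6628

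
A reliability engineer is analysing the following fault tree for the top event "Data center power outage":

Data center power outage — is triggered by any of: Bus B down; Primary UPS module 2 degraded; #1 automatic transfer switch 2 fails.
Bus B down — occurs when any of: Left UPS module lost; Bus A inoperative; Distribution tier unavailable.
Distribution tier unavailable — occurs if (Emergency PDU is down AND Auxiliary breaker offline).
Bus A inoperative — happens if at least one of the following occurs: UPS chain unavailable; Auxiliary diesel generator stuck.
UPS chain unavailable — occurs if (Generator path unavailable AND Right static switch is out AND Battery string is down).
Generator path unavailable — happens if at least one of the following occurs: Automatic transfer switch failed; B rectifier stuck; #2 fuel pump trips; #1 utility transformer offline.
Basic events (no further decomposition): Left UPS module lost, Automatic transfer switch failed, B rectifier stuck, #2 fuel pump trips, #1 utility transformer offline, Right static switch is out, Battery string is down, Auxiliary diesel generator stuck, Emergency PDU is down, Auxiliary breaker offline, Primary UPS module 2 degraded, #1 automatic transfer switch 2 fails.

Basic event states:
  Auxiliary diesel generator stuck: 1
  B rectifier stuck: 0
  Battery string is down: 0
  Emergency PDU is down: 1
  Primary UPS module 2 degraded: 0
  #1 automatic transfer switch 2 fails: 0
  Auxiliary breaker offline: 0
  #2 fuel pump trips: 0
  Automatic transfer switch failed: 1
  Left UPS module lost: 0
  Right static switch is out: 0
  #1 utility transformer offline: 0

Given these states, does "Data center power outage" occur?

Yes

Generator path unavailable [OR]: Automatic transfer switch failed=occurs, B rectifier stuck=not, #2 fuel pump trips=not, #1 utility transformer offline=not → at least one input occurs → occurs.
UPS chain unavailable [AND]: Generator path unavailable=occurs, Right static switch is out=not, Battery string is down=not → not all inputs occur → does not occur.
Bus A inoperative [OR]: UPS chain unavailable=not, Auxiliary diesel generator stuck=occurs → at least one input occurs → occurs.
Distribution tier unavailable [AND]: Emergency PDU is down=occurs, Auxiliary breaker offline=not → not all inputs occur → does not occur.
Bus B down [OR]: Left UPS module lost=not, Bus A inoperative=occurs, Distribution tier unavailable=not → at least one input occurs → occurs.
Data center power outage [OR]: Bus B down=occurs, Primary UPS module 2 degraded=not, #1 automatic transfer switch 2 fails=not → at least one input occurs → occurs.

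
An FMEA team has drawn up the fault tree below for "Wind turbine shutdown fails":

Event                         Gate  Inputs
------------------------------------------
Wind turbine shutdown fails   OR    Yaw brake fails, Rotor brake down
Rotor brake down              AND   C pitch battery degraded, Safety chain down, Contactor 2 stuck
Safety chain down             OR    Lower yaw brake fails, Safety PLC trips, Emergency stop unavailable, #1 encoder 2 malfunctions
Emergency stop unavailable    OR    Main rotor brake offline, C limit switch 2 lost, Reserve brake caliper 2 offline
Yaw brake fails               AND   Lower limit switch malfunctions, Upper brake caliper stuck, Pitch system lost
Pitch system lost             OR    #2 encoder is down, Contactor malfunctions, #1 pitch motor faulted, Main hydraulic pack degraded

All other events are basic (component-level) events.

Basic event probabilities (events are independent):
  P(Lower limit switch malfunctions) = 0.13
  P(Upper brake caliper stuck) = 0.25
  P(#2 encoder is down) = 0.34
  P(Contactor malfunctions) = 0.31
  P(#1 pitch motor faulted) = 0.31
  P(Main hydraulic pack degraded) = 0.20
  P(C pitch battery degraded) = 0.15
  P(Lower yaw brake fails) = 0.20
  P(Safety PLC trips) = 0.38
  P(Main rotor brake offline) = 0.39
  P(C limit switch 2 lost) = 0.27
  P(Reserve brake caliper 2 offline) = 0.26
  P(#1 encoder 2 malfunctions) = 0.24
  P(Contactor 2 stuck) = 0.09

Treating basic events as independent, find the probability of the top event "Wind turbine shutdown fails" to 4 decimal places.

P(Pitch system lost) [OR] = 1 − (1−0.34) × (1−0.31) × (1−0.31) × (1−0.20) = 0.748619
P(Yaw brake fails) [AND] = 0.13 × 0.25 × 0.748619 = 0.024330
P(Emergency stop unavailable) [OR] = 1 − (1−0.39) × (1−0.27) × (1−0.26) = 0.670478
P(Safety chain down) [OR] = 1 − (1−0.20) × (1−0.38) × (1−0.670478) × (1−0.24) = 0.875783
P(Rotor brake down) [AND] = 0.15 × 0.875783 × 0.09 = 0.011823
P(Wind turbine shutdown fails) [OR] = 1 − (1−0.024330) × (1−0.011823) = 0.035865
Rounded to 4 decimal places: P(Wind turbine shutdown fails) ≈ 0.0359.

0.0359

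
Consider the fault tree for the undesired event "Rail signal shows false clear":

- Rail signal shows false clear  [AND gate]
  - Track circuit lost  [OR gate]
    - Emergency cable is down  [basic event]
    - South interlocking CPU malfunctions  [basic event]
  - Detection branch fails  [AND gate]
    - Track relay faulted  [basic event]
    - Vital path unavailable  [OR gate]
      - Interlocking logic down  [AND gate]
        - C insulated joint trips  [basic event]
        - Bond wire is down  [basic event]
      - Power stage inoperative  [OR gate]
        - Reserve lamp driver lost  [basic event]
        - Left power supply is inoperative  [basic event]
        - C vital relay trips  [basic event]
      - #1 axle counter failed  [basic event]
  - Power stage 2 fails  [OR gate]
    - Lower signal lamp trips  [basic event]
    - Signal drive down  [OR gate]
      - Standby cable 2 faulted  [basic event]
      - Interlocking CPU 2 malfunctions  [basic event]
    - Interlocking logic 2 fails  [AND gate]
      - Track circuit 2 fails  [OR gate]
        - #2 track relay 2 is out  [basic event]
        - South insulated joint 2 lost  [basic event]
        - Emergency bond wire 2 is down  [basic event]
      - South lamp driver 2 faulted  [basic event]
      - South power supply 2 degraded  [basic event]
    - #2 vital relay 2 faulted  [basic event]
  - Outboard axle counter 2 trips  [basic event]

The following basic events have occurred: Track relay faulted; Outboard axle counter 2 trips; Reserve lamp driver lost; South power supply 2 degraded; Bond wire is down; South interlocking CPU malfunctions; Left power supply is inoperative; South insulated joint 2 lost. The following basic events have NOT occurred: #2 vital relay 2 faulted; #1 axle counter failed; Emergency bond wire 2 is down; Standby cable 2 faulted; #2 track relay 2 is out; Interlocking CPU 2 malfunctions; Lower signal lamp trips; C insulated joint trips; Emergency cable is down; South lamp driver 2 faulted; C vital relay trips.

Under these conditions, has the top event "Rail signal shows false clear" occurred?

Track circuit lost [OR]: Emergency cable is down=not, South interlocking CPU malfunctions=occurs → at least one input occurs → occurs.
Interlocking logic down [AND]: C insulated joint trips=not, Bond wire is down=occurs → not all inputs occur → does not occur.
Power stage inoperative [OR]: Reserve lamp driver lost=occurs, Left power supply is inoperative=occurs, C vital relay trips=not → at least one input occurs → occurs.
Vital path unavailable [OR]: Interlocking logic down=not, Power stage inoperative=occurs, #1 axle counter failed=not → at least one input occurs → occurs.
Detection branch fails [AND]: Track relay faulted=occurs, Vital path unavailable=occurs → all inputs occur → occurs.
Signal drive down [OR]: Standby cable 2 faulted=not, Interlocking CPU 2 malfunctions=not → no input occurs → does not occur.
Track circuit 2 fails [OR]: #2 track relay 2 is out=not, South insulated joint 2 lost=occurs, Emergency bond wire 2 is down=not → at least one input occurs → occurs.
Interlocking logic 2 fails [AND]: Track circuit 2 fails=occurs, South lamp driver 2 faulted=not, South power supply 2 degraded=occurs → not all inputs occur → does not occur.
Power stage 2 fails [OR]: Lower signal lamp trips=not, Signal drive down=not, Interlocking logic 2 fails=not, #2 vital relay 2 faulted=not → no input occurs → does not occur.
Rail signal shows false clear [AND]: Track circuit lost=occurs, Detection branch fails=occurs, Power stage 2 fails=not, Outboard axle counter 2 trips=occurs → not all inputs occur → does not occur.

No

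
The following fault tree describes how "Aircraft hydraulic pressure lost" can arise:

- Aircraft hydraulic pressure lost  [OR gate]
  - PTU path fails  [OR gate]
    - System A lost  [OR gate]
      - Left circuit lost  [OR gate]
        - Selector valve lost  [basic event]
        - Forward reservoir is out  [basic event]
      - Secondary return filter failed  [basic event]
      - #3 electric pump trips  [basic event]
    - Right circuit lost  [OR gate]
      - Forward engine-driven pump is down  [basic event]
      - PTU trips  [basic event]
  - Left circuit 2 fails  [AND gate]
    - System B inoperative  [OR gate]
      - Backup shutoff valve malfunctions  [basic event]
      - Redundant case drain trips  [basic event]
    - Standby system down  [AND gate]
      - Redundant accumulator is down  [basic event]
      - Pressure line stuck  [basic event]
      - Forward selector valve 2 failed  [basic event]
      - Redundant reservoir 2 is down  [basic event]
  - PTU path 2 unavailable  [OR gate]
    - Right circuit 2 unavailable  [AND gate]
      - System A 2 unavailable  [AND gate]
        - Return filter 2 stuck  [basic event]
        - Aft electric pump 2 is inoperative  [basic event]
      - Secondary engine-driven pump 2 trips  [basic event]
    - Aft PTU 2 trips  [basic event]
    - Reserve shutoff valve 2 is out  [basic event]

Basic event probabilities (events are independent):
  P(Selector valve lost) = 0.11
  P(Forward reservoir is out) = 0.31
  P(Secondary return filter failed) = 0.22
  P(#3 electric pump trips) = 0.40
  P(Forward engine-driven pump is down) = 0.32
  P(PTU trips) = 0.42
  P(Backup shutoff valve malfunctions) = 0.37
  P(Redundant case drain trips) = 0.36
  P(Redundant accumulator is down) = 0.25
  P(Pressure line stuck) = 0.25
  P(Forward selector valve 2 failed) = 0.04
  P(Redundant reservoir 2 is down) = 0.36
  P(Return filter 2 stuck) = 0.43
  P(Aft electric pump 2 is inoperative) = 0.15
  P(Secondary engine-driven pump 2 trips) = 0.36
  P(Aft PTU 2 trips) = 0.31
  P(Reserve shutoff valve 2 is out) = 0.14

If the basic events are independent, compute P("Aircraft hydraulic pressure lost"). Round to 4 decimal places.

P(Left circuit lost) [OR] = 1 − (1−0.11) × (1−0.31) = 0.385900
P(System A lost) [OR] = 1 − (1−0.385900) × (1−0.22) × (1−0.40) = 0.712601
P(Right circuit lost) [OR] = 1 − (1−0.32) × (1−0.42) = 0.605600
P(PTU path fails) [OR] = 1 − (1−0.712601) × (1−0.605600) = 0.886650
P(System B inoperative) [OR] = 1 − (1−0.37) × (1−0.36) = 0.596800
P(Standby system down) [AND] = 0.25 × 0.25 × 0.04 × 0.36 = 0.000900
P(Left circuit 2 fails) [AND] = 0.596800 × 0.000900 = 0.000537
P(System A 2 unavailable) [AND] = 0.43 × 0.15 = 0.064500
P(Right circuit 2 unavailable) [AND] = 0.064500 × 0.36 = 0.023220
P(PTU path 2 unavailable) [OR] = 1 − (1−0.023220) × (1−0.31) × (1−0.14) = 0.420379
P(Aircraft hydraulic pressure lost) [OR] = 1 − (1−0.886650) × (1−0.000537) × (1−0.420379) = 0.934335
Rounded to 4 decimal places: P(Aircraft hydraulic pressure lost) ≈ 0.9343.

0.9343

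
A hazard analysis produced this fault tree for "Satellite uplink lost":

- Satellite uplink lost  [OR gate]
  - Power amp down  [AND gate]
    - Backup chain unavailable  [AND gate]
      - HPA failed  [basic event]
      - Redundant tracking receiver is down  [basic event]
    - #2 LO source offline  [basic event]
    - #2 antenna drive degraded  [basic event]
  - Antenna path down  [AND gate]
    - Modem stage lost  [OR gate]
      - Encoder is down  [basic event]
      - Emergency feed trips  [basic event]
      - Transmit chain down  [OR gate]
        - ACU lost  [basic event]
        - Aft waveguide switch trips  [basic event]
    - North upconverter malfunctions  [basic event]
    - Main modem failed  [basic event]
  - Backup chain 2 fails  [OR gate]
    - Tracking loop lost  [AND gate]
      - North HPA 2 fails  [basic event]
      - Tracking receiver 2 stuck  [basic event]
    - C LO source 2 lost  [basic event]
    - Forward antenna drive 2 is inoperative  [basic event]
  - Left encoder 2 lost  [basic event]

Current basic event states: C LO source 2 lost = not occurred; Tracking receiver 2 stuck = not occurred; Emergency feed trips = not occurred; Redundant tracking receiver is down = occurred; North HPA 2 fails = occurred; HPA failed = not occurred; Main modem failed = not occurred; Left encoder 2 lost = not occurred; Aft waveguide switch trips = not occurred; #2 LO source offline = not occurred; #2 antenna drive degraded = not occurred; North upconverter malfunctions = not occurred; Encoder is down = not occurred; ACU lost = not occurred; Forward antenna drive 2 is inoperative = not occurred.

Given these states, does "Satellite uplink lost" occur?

No

Backup chain unavailable [AND]: HPA failed=not, Redundant tracking receiver is down=occurs → not all inputs occur → does not occur.
Power amp down [AND]: Backup chain unavailable=not, #2 LO source offline=not, #2 antenna drive degraded=not → not all inputs occur → does not occur.
Transmit chain down [OR]: ACU lost=not, Aft waveguide switch trips=not → no input occurs → does not occur.
Modem stage lost [OR]: Encoder is down=not, Emergency feed trips=not, Transmit chain down=not → no input occurs → does not occur.
Antenna path down [AND]: Modem stage lost=not, North upconverter malfunctions=not, Main modem failed=not → not all inputs occur → does not occur.
Tracking loop lost [AND]: North HPA 2 fails=occurs, Tracking receiver 2 stuck=not → not all inputs occur → does not occur.
Backup chain 2 fails [OR]: Tracking loop lost=not, C LO source 2 lost=not, Forward antenna drive 2 is inoperative=not → no input occurs → does not occur.
Satellite uplink lost [OR]: Power amp down=not, Antenna path down=not, Backup chain 2 fails=not, Left encoder 2 lost=not → no input occurs → does not occur.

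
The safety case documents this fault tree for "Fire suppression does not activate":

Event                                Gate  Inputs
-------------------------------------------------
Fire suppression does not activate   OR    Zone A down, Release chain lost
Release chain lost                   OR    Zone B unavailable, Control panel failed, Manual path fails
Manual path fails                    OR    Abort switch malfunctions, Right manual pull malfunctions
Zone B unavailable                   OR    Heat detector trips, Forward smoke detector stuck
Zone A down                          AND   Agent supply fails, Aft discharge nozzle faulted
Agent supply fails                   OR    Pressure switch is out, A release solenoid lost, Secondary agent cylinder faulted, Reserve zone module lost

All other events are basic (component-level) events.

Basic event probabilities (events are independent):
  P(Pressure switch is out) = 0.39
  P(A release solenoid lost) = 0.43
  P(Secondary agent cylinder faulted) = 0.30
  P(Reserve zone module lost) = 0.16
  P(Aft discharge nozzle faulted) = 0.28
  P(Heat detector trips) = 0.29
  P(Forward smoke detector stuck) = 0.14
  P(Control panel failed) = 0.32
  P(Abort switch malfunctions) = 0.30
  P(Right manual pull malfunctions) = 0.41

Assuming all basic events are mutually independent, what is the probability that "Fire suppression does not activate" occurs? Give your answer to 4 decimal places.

P(Agent supply fails) [OR] = 1 − (1−0.39) × (1−0.43) × (1−0.30) × (1−0.16) = 0.795552
P(Zone A down) [AND] = 0.795552 × 0.28 = 0.222755
P(Zone B unavailable) [OR] = 1 − (1−0.29) × (1−0.14) = 0.389400
P(Manual path fails) [OR] = 1 − (1−0.30) × (1−0.41) = 0.587000
P(Release chain lost) [OR] = 1 − (1−0.389400) × (1−0.32) × (1−0.587000) = 0.828519
P(Fire suppression does not activate) [OR] = 1 − (1−0.222755) × (1−0.828519) = 0.866717
Rounded to 4 decimal places: P(Fire suppression does not activate) ≈ 0.8667.

0.8667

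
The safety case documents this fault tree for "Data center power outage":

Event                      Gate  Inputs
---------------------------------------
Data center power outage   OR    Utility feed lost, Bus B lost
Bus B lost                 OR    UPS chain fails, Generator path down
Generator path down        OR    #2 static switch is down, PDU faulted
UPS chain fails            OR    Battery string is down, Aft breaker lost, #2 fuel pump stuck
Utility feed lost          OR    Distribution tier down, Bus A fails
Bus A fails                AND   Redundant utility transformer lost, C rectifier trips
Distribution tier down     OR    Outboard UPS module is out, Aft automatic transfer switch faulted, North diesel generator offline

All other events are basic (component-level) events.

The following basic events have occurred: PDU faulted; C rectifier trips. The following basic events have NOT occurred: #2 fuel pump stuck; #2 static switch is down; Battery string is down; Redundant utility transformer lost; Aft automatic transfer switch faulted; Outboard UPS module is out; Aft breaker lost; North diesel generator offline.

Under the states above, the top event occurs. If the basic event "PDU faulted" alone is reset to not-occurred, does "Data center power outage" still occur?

Counterfactual: set "PDU faulted" to not occurred.
Distribution tier down [OR]: Outboard UPS module is out=not, Aft automatic transfer switch faulted=not, North diesel generator offline=not → no input occurs → does not occur.
Bus A fails [AND]: Redundant utility transformer lost=not, C rectifier trips=occurs → not all inputs occur → does not occur.
Utility feed lost [OR]: Distribution tier down=not, Bus A fails=not → no input occurs → does not occur.
UPS chain fails [OR]: Battery string is down=not, Aft breaker lost=not, #2 fuel pump stuck=not → no input occurs → does not occur.
Generator path down [OR]: #2 static switch is down=not, PDU faulted=not → no input occurs → does not occur.
Bus B lost [OR]: UPS chain fails=not, Generator path down=not → no input occurs → does not occur.
Data center power outage [OR]: Utility feed lost=not, Bus B lost=not → no input occurs → does not occur.

No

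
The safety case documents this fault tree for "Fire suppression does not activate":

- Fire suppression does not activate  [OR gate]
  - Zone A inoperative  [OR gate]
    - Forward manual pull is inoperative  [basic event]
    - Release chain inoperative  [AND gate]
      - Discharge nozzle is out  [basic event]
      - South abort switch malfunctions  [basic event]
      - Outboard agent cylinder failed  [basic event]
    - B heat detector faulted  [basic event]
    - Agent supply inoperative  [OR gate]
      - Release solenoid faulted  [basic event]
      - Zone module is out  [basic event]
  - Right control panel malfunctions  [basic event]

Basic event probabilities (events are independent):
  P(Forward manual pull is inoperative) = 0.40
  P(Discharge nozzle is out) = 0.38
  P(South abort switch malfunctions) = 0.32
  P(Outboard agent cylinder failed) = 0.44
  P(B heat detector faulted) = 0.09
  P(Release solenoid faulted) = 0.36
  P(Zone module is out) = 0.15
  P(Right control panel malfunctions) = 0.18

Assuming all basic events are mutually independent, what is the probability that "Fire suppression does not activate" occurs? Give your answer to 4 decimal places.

P(Release chain inoperative) [AND] = 0.38 × 0.32 × 0.44 = 0.053504
P(Agent supply inoperative) [OR] = 1 − (1−0.36) × (1−0.15) = 0.456000
P(Zone A inoperative) [OR] = 1 − (1−0.40) × (1−0.053504) × (1−0.09) × (1−0.456000) = 0.718868
P(Fire suppression does not activate) [OR] = 1 − (1−0.718868) × (1−0.18) = 0.769472
Rounded to 4 decimal places: P(Fire suppression does not activate) ≈ 0.7695.

0.7695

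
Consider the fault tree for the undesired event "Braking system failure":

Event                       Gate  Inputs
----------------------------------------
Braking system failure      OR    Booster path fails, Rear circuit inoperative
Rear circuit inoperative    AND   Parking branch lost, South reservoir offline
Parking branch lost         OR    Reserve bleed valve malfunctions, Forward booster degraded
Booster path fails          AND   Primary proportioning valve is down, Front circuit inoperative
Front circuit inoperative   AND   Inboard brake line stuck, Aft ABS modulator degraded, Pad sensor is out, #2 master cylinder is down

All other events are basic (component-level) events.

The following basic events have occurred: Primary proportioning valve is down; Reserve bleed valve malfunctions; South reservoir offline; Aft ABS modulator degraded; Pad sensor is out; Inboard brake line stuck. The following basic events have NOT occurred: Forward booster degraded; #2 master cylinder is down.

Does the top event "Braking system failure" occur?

Front circuit inoperative [AND]: Inboard brake line stuck=occurs, Aft ABS modulator degraded=occurs, Pad sensor is out=occurs, #2 master cylinder is down=not → not all inputs occur → does not occur.
Booster path fails [AND]: Primary proportioning valve is down=occurs, Front circuit inoperative=not → not all inputs occur → does not occur.
Parking branch lost [OR]: Reserve bleed valve malfunctions=occurs, Forward booster degraded=not → at least one input occurs → occurs.
Rear circuit inoperative [AND]: Parking branch lost=occurs, South reservoir offline=occurs → all inputs occur → occurs.
Braking system failure [OR]: Booster path fails=not, Rear circuit inoperative=occurs → at least one input occurs → occurs.

Yes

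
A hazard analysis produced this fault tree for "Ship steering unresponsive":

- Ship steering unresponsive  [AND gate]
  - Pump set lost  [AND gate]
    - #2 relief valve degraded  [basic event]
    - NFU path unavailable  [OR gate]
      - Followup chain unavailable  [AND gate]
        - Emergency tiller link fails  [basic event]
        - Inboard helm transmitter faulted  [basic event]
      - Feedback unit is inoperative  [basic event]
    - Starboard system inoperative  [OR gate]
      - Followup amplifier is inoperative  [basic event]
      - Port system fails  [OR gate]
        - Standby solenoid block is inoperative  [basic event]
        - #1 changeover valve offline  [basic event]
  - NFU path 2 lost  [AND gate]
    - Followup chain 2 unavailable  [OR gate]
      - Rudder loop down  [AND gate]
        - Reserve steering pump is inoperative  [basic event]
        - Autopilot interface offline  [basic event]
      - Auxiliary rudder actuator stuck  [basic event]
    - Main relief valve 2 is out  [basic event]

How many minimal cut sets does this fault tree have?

Followup chain unavailable [AND]: one cut set from each child combined → 1 × 1 = 1 cut set(s).
NFU path unavailable [OR]: union of children's cut sets → 2 cut set(s).
Port system fails [OR]: union of children's cut sets → 2 cut set(s).
Starboard system inoperative [OR]: union of children's cut sets → 3 cut set(s).
Pump set lost [AND]: one cut set from each child combined → 1 × 2 × 3 = 6 cut set(s).
Rudder loop down [AND]: one cut set from each child combined → 1 × 1 = 1 cut set(s).
Followup chain 2 unavailable [OR]: union of children's cut sets → 2 cut set(s).
NFU path 2 lost [AND]: one cut set from each child combined → 2 × 1 = 2 cut set(s).
Ship steering unresponsive [AND]: one cut set from each child combined → 6 × 2 = 12 cut set(s).

12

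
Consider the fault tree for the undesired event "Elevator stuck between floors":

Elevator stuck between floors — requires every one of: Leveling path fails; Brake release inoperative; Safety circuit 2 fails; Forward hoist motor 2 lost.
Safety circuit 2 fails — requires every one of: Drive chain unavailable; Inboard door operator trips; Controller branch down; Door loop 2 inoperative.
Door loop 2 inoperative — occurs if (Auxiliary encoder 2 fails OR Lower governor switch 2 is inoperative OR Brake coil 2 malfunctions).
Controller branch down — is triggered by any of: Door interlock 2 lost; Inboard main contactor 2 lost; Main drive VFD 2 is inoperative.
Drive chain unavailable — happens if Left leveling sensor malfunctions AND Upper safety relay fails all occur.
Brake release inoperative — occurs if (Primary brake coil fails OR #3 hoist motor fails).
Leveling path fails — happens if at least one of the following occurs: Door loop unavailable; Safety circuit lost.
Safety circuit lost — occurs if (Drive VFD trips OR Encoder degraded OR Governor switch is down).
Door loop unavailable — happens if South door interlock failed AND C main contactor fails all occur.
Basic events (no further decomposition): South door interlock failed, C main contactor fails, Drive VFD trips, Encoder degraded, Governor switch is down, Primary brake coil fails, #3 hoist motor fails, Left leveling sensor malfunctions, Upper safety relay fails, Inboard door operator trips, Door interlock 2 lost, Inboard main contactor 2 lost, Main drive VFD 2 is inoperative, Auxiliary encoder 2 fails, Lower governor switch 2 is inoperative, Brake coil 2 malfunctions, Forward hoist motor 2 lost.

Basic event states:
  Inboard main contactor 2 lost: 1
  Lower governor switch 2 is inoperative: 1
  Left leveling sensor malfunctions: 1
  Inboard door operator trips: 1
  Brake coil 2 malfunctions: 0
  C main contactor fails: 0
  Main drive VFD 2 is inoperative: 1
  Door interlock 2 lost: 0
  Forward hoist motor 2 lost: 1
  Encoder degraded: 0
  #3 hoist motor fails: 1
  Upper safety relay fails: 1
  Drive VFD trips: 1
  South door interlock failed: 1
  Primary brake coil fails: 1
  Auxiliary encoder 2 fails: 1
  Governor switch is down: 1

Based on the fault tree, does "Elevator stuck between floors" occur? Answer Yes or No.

Yes

Door loop unavailable [AND]: South door interlock failed=occurs, C main contactor fails=not → not all inputs occur → does not occur.
Safety circuit lost [OR]: Drive VFD trips=occurs, Encoder degraded=not, Governor switch is down=occurs → at least one input occurs → occurs.
Leveling path fails [OR]: Door loop unavailable=not, Safety circuit lost=occurs → at least one input occurs → occurs.
Brake release inoperative [OR]: Primary brake coil fails=occurs, #3 hoist motor fails=occurs → at least one input occurs → occurs.
Drive chain unavailable [AND]: Left leveling sensor malfunctions=occurs, Upper safety relay fails=occurs → all inputs occur → occurs.
Controller branch down [OR]: Door interlock 2 lost=not, Inboard main contactor 2 lost=occurs, Main drive VFD 2 is inoperative=occurs → at least one input occurs → occurs.
Door loop 2 inoperative [OR]: Auxiliary encoder 2 fails=occurs, Lower governor switch 2 is inoperative=occurs, Brake coil 2 malfunctions=not → at least one input occurs → occurs.
Safety circuit 2 fails [AND]: Drive chain unavailable=occurs, Inboard door operator trips=occurs, Controller branch down=occurs, Door loop 2 inoperative=occurs → all inputs occur → occurs.
Elevator stuck between floors [AND]: Leveling path fails=occurs, Brake release inoperative=occurs, Safety circuit 2 fails=occurs, Forward hoist motor 2 lost=occurs → all inputs occur → occurs.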